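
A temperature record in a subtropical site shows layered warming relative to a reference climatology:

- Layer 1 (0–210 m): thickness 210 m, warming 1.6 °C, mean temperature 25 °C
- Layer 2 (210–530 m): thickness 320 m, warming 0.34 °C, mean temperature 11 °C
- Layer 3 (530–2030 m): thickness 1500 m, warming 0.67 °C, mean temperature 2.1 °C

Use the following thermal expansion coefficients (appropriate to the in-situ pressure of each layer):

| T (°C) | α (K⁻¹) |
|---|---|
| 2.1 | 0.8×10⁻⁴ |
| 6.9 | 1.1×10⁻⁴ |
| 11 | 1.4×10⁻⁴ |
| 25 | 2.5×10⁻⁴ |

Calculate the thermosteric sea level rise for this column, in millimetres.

Layer 1 at 25 °C → α = 2.5×10⁻⁴ K⁻¹
Layer 2 at 11 °C → α = 1.4×10⁻⁴ K⁻¹
Layer 3 at 2.1 °C → α = 0.8×10⁻⁴ K⁻¹
Layer 1: 210 × 2.5×10⁻⁴ × 1.6 = 0.08400 m
320 × 0.34 × 1.4×10⁻⁴ = 0.015232 m
Layer 3: 0.8×10⁻⁴ × 0.67 × 1500 = 0.08040 m
Δh = 0.08400 + 0.015232 + 0.08040 = 0.179632 m

about 180 mm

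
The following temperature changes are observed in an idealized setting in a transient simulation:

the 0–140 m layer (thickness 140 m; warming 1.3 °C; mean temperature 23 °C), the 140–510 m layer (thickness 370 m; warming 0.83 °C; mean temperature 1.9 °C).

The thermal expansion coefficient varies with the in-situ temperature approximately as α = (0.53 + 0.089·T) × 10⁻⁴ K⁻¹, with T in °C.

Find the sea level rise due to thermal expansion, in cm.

about 6.84 cm

Layer 1: α = (0.53 + 0.089×23)×10⁻⁴ = 2.577×10⁻⁴ K⁻¹
Layer 2: α = (0.53 + 0.089×1.9)×10⁻⁴ = 0.6991×10⁻⁴ K⁻¹
0–140 m: 140 × 2.577×10⁻⁴ × 1.3 = 0.0469014 m
Layer 2: 0.6991×10⁻⁴ × 0.83 × 370 = 0.021469361 m
Δh = 0.0469014 + 0.021469361 = 0.068370761 m ≈ 6.84 cm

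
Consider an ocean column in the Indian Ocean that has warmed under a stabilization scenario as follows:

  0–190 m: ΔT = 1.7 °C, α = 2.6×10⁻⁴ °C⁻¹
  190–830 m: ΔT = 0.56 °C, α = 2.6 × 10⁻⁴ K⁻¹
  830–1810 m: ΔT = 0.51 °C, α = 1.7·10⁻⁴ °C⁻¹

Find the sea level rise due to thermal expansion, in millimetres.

0–190 m: 1.7 × 2.6×10⁻⁴ × 190 = 0.08398 m
0.56 × 2.6×10⁻⁴ × 640 = 0.093184 m
830–1810 m: 1.7×10⁻⁴ × 980 × 0.51 = 0.084966 m
Δh = 0.08398 + 0.093184 + 0.084966 = 0.26213 m ≈ 262 mm

262 mm of thermosteric rise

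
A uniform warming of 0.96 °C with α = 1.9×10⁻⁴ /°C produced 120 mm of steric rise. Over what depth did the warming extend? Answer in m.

H = Δh/(αΔT) = 0.12 / (1.9×10⁻⁴ × 0.96) ≈ 657.9 m

H ≈ 658 m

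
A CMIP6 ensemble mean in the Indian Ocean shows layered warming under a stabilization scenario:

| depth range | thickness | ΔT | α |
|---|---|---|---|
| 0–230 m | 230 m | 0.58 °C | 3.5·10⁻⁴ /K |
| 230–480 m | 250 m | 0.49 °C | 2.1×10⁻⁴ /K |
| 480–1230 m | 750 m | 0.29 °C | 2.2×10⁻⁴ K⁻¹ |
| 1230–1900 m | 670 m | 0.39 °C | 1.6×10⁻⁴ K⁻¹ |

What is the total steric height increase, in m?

0.16 m

3.5×10⁻⁴ × 230 × 0.58 = 0.04669 m
Layer 2: 0.49 × 2.1×10⁻⁴ × 250 = 0.025725 m
480–1230 m: 0.29 × 750 × 2.2×10⁻⁴ = 0.04785 m
Layer 4: 1.6×10⁻⁴ × 670 × 0.39 = 0.041808 m
Δh = 0.04669 + 0.025725 + 0.04785 + 0.041808 = 0.162073 m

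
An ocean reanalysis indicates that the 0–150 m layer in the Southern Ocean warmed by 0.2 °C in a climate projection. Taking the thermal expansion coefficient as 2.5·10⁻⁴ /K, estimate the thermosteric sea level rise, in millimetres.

Δh = αΔT·H = 2.5×10⁻⁴ × 0.2 × 150 = 0.00750 m

7.50 mm of thermosteric rise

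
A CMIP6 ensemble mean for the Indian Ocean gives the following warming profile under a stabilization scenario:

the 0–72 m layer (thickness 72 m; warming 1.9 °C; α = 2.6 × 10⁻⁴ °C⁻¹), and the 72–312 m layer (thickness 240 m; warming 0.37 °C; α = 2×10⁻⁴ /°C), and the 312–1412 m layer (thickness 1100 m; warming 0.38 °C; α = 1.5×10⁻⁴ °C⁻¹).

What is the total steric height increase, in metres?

0–72 m: 72 × 1.9 × 2.6×10⁻⁴ = 0.035568 m
240 × 0.37 × 2×10⁻⁴ = 0.01776 m
Layer 3: 0.38 × 1100 × 1.5×10⁻⁴ = 0.06270 m
Δh = 0.035568 + 0.01776 + 0.06270 = 0.116028 m

0.116 m of thermosteric rise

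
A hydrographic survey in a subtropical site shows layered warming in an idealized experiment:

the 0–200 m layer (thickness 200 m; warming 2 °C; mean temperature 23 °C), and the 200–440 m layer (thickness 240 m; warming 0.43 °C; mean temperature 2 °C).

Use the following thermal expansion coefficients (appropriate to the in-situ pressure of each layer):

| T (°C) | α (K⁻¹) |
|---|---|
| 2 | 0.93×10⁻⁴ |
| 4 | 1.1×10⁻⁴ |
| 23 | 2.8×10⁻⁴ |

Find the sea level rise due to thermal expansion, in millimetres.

Layer 1 at 23 °C → α = 2.8×10⁻⁴ K⁻¹
Layer 2 at 2 °C → α = 0.93×10⁻⁴ K⁻¹
0–200 m: 2 × 2.8×10⁻⁴ × 200 = 0.11200 m
240 × 0.43 × 0.93×10⁻⁴ = 0.0095976 m
Δh = 0.11200 + 0.0095976 = 0.1215976 m

about 120 mm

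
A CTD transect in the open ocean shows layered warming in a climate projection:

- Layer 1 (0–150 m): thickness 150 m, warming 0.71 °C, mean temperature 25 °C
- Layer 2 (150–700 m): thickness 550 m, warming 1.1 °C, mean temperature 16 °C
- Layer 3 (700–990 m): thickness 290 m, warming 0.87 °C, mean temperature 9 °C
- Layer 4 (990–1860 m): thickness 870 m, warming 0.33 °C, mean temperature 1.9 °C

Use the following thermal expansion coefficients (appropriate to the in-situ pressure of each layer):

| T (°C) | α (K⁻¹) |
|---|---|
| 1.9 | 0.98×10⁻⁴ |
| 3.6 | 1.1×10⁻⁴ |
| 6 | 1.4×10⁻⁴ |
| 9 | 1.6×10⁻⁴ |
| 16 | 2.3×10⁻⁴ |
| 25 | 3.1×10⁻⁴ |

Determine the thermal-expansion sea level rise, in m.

0.24 m

Layer 1 at 25 °C → α = 3.1×10⁻⁴ K⁻¹
Layer 2 at 16 °C → α = 2.3×10⁻⁴ K⁻¹
Layer 3 at 9 °C → α = 1.6×10⁻⁴ K⁻¹
Layer 4 at 1.9 °C → α = 0.98×10⁻⁴ K⁻¹
0–150 m: 150 × 3.1×10⁻⁴ × 0.71 = 0.033015 m
Layer 2: 2.3×10⁻⁴ × 1.1 × 550 = 0.13915 m
1.6×10⁻⁴ × 290 × 0.87 = 0.040368 m
Layer 4: 870 × 0.98×10⁻⁴ × 0.33 = 0.0281358 m
Δh = 0.033015 + 0.13915 + 0.040368 + 0.0281358 = 0.2406688 m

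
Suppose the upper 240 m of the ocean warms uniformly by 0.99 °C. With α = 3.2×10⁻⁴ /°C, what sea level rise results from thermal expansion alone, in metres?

Δh = αΔT·H = 3.2×10⁻⁴ × 0.99 × 240 = 0.076032 m

Δh = 0.0760 m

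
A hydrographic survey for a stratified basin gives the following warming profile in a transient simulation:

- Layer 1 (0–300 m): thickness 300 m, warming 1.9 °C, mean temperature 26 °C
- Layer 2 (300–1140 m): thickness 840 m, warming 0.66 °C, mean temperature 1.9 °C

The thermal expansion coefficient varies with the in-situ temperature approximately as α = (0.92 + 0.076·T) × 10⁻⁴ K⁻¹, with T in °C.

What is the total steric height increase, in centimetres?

Layer 1: α = (0.92 + 0.076×26)×10⁻⁴ = 2.896×10⁻⁴ K⁻¹
Layer 2: α = (0.92 + 0.076×1.9)×10⁻⁴ = 1.0644×10⁻⁴ K⁻¹
Layer 1: 1.9 × 300 × 2.896×10⁻⁴ = 0.165072 m
300–1140 m: 1.0644×10⁻⁴ × 0.66 × 840 = 0.059010336 m
Δh = 0.165072 + 0.059010336 = 0.224082336 m ≈ 22.4 cm

Δh = 22.4 cm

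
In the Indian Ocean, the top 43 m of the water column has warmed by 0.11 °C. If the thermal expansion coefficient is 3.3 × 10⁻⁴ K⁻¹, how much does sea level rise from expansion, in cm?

Δh = 0.16 cm

Δh = αΔT·H = 3.3×10⁻⁴ × 0.11 × 43 = 0.0015609 m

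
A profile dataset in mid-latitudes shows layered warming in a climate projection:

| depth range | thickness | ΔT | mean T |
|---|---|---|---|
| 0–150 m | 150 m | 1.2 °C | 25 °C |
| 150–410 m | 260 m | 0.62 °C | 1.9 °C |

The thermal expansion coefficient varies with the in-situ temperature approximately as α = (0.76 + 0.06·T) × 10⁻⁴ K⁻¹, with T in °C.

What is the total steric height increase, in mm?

Layer 1: α = (0.76 + 0.06×25)×10⁻⁴ = 2.26×10⁻⁴ K⁻¹
Layer 2: α = (0.76 + 0.06×1.9)×10⁻⁴ = 0.874×10⁻⁴ K⁻¹
Layer 1: 150 × 1.2 × 2.26×10⁻⁴ = 0.04068 m
Layer 2: 260 × 0.62 × 0.874×10⁻⁴ = 0.01408888 m
Δh = 0.04068 + 0.01408888 = 0.05476888 m ≈ 54.8 mm

54.8 mm of thermosteric rise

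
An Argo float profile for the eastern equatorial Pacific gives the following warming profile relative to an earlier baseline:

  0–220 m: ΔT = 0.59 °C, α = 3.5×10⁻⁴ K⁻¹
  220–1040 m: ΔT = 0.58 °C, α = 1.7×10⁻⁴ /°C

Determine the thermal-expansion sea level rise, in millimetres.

Layer 1: 3.5×10⁻⁴ × 0.59 × 220 = 0.04543 m
1.7×10⁻⁴ × 0.58 × 820 = 0.080852 m
Δh = 0.04543 + 0.080852 = 0.126282 m ≈ 126 mm

Δh ≈ 126 mm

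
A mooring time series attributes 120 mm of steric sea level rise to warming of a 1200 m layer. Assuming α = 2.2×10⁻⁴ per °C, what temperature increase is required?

about 0.455 K

ΔT = Δh/(αH) = 0.12 / (2.2×10⁻⁴ × 1200) ≈ 0.4545 K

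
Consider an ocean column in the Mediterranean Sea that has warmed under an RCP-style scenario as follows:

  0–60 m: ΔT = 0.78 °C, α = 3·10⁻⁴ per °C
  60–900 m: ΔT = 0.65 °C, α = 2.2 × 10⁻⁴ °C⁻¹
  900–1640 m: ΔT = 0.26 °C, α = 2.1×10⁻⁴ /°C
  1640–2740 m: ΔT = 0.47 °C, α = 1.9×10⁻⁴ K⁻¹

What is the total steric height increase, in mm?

Layer 1: 0.78 × 60 × 3×10⁻⁴ = 0.01404 m
60–900 m: 2.2×10⁻⁴ × 0.65 × 840 = 0.12012 m
900–1640 m: 0.26 × 740 × 2.1×10⁻⁴ = 0.040404 m
1.9×10⁻⁴ × 0.47 × 1100 = 0.09823 m
Δh = 0.01404 + 0.12012 + 0.040404 + 0.09823 = 0.272794 m ≈ 273 mm

about 273 mm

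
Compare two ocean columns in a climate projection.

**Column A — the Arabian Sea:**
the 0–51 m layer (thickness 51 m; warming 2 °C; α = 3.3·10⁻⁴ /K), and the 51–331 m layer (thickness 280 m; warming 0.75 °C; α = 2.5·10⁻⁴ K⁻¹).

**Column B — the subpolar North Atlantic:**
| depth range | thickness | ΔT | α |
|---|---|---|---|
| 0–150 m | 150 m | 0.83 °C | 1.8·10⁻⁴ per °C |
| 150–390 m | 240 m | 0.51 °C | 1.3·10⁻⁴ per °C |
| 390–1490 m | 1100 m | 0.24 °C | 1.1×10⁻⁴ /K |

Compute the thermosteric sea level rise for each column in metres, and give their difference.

A: 0.086 m; B: 0.067 m; difference 0.019 m

A 51 × 2 × 3.3×10⁻⁴ = 0.03366 m
A 51–331 m: 280 × 0.75 × 2.5×10⁻⁴ = 0.05250 m
A total: 0.08616 m
B 0–150 m: 150 × 1.8×10⁻⁴ × 0.83 = 0.02241 m
B 1.3×10⁻⁴ × 240 × 0.51 = 0.015912 m
B 1.1×10⁻⁴ × 0.24 × 1100 = 0.02904 m
B total: 0.067362 m
Difference: 0.08616 − 0.067362 = 0.018798 m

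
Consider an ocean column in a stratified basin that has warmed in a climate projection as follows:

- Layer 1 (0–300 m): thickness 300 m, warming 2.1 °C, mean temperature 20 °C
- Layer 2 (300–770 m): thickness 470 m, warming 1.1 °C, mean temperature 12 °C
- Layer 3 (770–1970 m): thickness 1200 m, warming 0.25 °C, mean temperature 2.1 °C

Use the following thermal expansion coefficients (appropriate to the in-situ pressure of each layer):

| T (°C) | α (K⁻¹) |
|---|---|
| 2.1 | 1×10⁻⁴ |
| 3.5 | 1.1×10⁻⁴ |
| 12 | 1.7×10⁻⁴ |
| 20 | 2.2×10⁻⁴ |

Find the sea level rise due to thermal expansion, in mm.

Δh = 256 mm

Layer 1 at 20 °C → α = 2.2×10⁻⁴ K⁻¹
Layer 2 at 12 °C → α = 1.7×10⁻⁴ K⁻¹
Layer 3 at 2.1 °C → α = 1×10⁻⁴ K⁻¹
2.1 × 300 × 2.2×10⁻⁴ = 0.13860 m
1.7×10⁻⁴ × 470 × 1.1 = 0.08789 m
Layer 3: 1×10⁻⁴ × 1200 × 0.25 = 0.03000 m
Δh = 0.13860 + 0.08789 + 0.03000 = 0.25649 m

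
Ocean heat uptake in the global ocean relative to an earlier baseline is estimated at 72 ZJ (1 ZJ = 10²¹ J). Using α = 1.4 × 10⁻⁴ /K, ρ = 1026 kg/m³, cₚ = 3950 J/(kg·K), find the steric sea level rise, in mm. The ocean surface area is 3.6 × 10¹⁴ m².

Δh = 6.9 mm

Per unit area: Q = 72×10²¹ / (3.6×10¹⁴) = 2×10⁸ J/m²
Δh = αQ/(ρcₚ) = 1.4×10⁻⁴ × 2×10⁸ / (1026 × 3950) ≈ 0.006909 m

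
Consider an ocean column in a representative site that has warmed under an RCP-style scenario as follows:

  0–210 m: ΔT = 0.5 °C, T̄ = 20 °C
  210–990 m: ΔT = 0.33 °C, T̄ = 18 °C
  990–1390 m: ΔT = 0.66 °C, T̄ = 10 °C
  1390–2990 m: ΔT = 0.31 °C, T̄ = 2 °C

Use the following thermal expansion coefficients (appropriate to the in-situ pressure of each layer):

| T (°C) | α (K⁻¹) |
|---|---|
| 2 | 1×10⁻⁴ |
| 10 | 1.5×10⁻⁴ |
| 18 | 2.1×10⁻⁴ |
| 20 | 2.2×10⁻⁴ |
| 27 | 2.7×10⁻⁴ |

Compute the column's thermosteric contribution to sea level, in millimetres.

Layer 1 at 20 °C → α = 2.2×10⁻⁴ K⁻¹
Layer 2 at 18 °C → α = 2.1×10⁻⁴ K⁻¹
Layer 3 at 10 °C → α = 1.5×10⁻⁴ K⁻¹
Layer 4 at 2 °C → α = 1×10⁻⁴ K⁻¹
Layer 1: 0.5 × 210 × 2.2×10⁻⁴ = 0.02310 m
Layer 2: 0.33 × 780 × 2.1×10⁻⁴ = 0.054054 m
990–1390 m: 0.66 × 400 × 1.5×10⁻⁴ = 0.03960 m
1600 × 1×10⁻⁴ × 0.31 = 0.04960 m
Δh = 0.02310 + 0.054054 + 0.03960 + 0.04960 = 0.166354 m

166 mm of thermosteric rise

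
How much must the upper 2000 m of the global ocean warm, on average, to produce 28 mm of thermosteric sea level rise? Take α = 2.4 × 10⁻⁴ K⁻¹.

ΔT ≈ 0.0583 K

ΔT = Δh/(αH) = 0.028 / (2.4×10⁻⁴ × 2000) ≈ 0.05833 K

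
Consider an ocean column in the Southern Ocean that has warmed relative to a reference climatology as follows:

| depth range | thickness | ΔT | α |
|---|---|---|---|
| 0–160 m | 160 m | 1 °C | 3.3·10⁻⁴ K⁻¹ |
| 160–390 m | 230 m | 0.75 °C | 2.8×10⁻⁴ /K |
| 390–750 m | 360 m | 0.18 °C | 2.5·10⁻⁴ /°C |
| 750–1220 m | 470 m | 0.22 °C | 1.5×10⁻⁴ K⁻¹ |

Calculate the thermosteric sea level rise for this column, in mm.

133 mm

0–160 m: 3.3×10⁻⁴ × 160 × 1 = 0.05280 m
Layer 2: 0.75 × 230 × 2.8×10⁻⁴ = 0.04830 m
0.18 × 360 × 2.5×10⁻⁴ = 0.01620 m
750–1220 m: 470 × 0.22 × 1.5×10⁻⁴ = 0.01551 m
Δh = 0.05280 + 0.04830 + 0.01620 + 0.01551 = 0.13281 m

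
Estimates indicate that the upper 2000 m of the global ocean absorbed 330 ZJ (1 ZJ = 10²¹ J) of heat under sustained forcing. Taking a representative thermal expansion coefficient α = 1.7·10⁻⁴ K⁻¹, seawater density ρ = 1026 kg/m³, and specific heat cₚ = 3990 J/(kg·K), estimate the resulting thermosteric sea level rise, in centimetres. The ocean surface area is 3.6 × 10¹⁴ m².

about 3.81 cm

Per unit area: Q = 330×10²¹ / (3.6×10¹⁴) ≈ 9.167×10⁸ J/m²
Δh = αQ/(ρcₚ) = 1.7×10⁻⁴ × 9.167×10⁸ / (1026 × 3990) ≈ 0.038068 m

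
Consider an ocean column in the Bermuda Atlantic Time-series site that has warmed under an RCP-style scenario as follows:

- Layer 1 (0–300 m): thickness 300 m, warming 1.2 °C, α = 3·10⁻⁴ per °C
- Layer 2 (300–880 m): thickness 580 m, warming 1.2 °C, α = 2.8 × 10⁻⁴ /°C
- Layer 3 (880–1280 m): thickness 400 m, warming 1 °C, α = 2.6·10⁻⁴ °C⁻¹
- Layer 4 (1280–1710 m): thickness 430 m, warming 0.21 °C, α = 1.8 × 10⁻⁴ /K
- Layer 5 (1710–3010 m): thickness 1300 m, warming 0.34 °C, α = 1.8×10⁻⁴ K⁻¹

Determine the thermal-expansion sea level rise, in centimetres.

Δh ≈ 50.3 cm

Layer 1: 3×10⁻⁴ × 1.2 × 300 = 0.10800 m
1.2 × 580 × 2.8×10⁻⁴ = 0.19488 m
Layer 3: 1 × 2.6×10⁻⁴ × 400 = 0.10400 m
1280–1710 m: 0.21 × 1.8×10⁻⁴ × 430 = 0.016254 m
1710–3010 m: 1300 × 1.8×10⁻⁴ × 0.34 = 0.07956 m
Δh = 0.10800 + 0.19488 + 0.10400 + 0.016254 + 0.07956 = 0.502694 m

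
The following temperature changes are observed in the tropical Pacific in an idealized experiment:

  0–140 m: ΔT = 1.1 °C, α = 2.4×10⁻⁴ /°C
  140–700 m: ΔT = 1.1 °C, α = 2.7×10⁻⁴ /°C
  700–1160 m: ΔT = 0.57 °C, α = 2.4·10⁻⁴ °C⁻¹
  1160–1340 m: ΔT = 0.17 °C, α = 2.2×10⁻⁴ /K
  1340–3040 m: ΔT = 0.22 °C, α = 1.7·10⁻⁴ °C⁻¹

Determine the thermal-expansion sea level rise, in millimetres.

340 mm of thermosteric rise

2.4×10⁻⁴ × 1.1 × 140 = 0.03696 m
Layer 2: 2.7×10⁻⁴ × 560 × 1.1 = 0.16632 m
0.57 × 2.4×10⁻⁴ × 460 = 0.062928 m
Layer 4: 180 × 2.2×10⁻⁴ × 0.17 = 0.006732 m
0.22 × 1.7×10⁻⁴ × 1700 = 0.06358 m
Δh = 0.03696 + 0.16632 + 0.062928 + 0.006732 + 0.06358 = 0.33652 m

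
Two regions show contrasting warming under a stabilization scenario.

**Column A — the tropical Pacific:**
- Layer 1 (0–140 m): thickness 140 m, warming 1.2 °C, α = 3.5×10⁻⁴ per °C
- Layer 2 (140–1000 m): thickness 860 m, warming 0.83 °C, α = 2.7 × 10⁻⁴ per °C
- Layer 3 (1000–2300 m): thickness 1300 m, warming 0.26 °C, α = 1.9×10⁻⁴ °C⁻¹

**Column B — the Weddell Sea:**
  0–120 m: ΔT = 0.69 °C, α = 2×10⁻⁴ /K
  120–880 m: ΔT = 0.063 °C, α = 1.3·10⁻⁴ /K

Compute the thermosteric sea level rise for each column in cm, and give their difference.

Δh_A ≈ 32 cm, Δh_B ≈ 2.3 cm; difference ≈ 29 cm

A Layer 1: 140 × 3.5×10⁻⁴ × 1.2 = 0.05880 m
A 0.83 × 860 × 2.7×10⁻⁴ = 0.192726 m
A Layer 3: 1.9×10⁻⁴ × 0.26 × 1300 = 0.06422 m
A total: 0.315746 m
B 0–120 m: 0.69 × 2×10⁻⁴ × 120 = 0.01656 m
B Layer 2: 0.063 × 760 × 1.3×10⁻⁴ = 0.0062244 m
B total: 0.0227844 m
Difference: 0.315746 − 0.0227844 = 0.2929616 m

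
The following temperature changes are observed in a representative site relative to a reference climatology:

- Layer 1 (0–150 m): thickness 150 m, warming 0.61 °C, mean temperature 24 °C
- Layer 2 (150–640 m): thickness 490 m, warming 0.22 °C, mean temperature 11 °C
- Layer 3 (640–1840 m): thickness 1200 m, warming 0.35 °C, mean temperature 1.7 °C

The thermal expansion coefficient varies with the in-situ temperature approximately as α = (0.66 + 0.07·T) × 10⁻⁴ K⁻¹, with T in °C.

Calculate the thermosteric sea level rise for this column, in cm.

Δh = 6.95 cm

Layer 1: α = (0.66 + 0.07×24)×10⁻⁴ = 2.34×10⁻⁴ K⁻¹
Layer 2: α = (0.66 + 0.07×11)×10⁻⁴ = 1.43×10⁻⁴ K⁻¹
Layer 3: α = (0.66 + 0.07×1.7)×10⁻⁴ = 0.779×10⁻⁴ K⁻¹
150 × 0.61 × 2.34×10⁻⁴ = 0.021411 m
0.22 × 490 × 1.43×10⁻⁴ = 0.0154154 m
640–1840 m: 1200 × 0.35 × 0.779×10⁻⁴ = 0.032718 m
Δh = 0.021411 + 0.0154154 + 0.032718 = 0.0695444 m ≈ 6.95 cm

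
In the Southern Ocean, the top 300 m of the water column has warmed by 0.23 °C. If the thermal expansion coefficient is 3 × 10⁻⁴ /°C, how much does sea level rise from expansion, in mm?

Δh = αΔT·H = 3×10⁻⁴ × 0.23 × 300 = 0.02070 m

Δh ≈ 20.7 mm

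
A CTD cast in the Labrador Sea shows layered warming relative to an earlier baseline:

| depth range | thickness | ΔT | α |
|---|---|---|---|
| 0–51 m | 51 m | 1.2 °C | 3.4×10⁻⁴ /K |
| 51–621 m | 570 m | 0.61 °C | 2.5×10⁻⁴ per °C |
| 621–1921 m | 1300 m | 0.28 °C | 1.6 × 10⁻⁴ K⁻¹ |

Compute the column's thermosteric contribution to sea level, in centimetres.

Layer 1: 3.4×10⁻⁴ × 1.2 × 51 = 0.020808 m
Layer 2: 2.5×10⁻⁴ × 570 × 0.61 = 0.086925 m
1300 × 1.6×10⁻⁴ × 0.28 = 0.05824 m
Δh = 0.020808 + 0.086925 + 0.05824 = 0.165973 m

Δh = 16.6 cm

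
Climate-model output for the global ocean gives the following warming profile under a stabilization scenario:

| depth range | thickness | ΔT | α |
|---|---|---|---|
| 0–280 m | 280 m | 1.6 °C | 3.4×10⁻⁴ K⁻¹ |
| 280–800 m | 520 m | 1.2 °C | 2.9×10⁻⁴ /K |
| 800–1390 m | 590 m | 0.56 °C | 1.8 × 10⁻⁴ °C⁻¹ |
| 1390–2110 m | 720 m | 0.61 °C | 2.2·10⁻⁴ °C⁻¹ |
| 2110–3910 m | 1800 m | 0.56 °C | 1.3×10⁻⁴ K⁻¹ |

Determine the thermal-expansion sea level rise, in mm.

3.4×10⁻⁴ × 1.6 × 280 = 0.15232 m
Layer 2: 520 × 1.2 × 2.9×10⁻⁴ = 0.18096 m
Layer 3: 0.56 × 1.8×10⁻⁴ × 590 = 0.059472 m
1390–2110 m: 720 × 2.2×10⁻⁴ × 0.61 = 0.096624 m
1800 × 0.56 × 1.3×10⁻⁴ = 0.13104 m
Δh = 0.15232 + 0.18096 + 0.059472 + 0.096624 + 0.13104 = 0.620416 m

Δh ≈ 620 mm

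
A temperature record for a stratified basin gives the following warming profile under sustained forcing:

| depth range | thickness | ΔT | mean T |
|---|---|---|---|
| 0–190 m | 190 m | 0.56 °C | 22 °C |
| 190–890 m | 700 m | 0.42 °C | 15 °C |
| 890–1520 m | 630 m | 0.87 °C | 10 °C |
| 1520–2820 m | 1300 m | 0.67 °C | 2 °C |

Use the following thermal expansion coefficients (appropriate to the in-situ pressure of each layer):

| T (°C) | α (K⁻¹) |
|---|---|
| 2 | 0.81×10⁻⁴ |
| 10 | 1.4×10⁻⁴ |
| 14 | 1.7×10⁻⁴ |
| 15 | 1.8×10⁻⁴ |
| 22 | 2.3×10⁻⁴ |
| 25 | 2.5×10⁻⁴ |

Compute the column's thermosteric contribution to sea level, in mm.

225 mm of thermosteric rise

Layer 1 at 22 °C → α = 2.3×10⁻⁴ K⁻¹
Layer 2 at 15 °C → α = 1.8×10⁻⁴ K⁻¹
Layer 3 at 10 °C → α = 1.4×10⁻⁴ K⁻¹
Layer 4 at 2 °C → α = 0.81×10⁻⁴ K⁻¹
0–190 m: 0.56 × 2.3×10⁻⁴ × 190 = 0.024472 m
0.42 × 700 × 1.8×10⁻⁴ = 0.05292 m
0.87 × 630 × 1.4×10⁻⁴ = 0.076734 m
0.67 × 1300 × 0.81×10⁻⁴ = 0.070551 m
Δh = 0.024472 + 0.05292 + 0.076734 + 0.070551 = 0.224677 m ≈ 225 mm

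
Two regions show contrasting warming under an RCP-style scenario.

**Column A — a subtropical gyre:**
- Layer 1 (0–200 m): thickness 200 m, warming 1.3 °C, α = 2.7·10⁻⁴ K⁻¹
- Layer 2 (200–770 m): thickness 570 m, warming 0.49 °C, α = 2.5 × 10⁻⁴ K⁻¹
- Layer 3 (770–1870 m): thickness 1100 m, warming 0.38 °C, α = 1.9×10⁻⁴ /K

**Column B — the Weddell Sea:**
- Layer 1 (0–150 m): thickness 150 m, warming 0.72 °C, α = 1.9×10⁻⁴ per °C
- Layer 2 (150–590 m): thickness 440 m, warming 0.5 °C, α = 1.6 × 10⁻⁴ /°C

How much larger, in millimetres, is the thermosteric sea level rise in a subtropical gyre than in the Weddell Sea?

160 mm larger

A Layer 1: 200 × 1.3 × 2.7×10⁻⁴ = 0.07020 m
A Layer 2: 570 × 0.49 × 2.5×10⁻⁴ = 0.069825 m
A 1100 × 0.38 × 1.9×10⁻⁴ = 0.07942 m
A total: 0.219445 m
B 150 × 0.72 × 1.9×10⁻⁴ = 0.02052 m
B 150–590 m: 440 × 1.6×10⁻⁴ × 0.5 = 0.03520 m
B total: 0.05572 m
Difference: 0.219445 − 0.05572 = 0.163725 m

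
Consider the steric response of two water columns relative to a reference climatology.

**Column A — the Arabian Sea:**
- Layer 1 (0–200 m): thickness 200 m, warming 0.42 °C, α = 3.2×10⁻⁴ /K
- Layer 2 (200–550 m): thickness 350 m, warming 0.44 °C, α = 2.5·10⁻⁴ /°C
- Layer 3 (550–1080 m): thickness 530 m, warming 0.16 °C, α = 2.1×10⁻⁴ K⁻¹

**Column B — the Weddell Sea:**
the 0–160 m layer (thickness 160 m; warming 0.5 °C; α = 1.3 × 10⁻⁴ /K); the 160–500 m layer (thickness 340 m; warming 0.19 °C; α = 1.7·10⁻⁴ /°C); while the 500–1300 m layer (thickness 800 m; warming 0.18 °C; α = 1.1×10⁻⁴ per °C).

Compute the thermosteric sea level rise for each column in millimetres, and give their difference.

A 200 × 3.2×10⁻⁴ × 0.42 = 0.02688 m
A Layer 2: 0.44 × 350 × 2.5×10⁻⁴ = 0.03850 m
A 550–1080 m: 2.1×10⁻⁴ × 0.16 × 530 = 0.017808 m
A total: 0.083188 m
B Layer 1: 0.5 × 1.3×10⁻⁴ × 160 = 0.01040 m
B 160–500 m: 340 × 0.19 × 1.7×10⁻⁴ = 0.010982 m
B 800 × 1.1×10⁻⁴ × 0.18 = 0.01584 m
B total: 0.037222 m
Difference: 0.083188 − 0.037222 = 0.045966 m

A: 83.2 mm; B: 37.2 mm; difference 46.0 mm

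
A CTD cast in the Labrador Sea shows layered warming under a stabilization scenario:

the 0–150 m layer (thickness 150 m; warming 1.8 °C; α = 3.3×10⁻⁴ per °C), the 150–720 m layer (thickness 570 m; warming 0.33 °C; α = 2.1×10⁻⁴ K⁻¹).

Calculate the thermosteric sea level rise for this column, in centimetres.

3.3×10⁻⁴ × 1.8 × 150 = 0.08910 m
Layer 2: 0.33 × 570 × 2.1×10⁻⁴ = 0.039501 m
Δh = 0.08910 + 0.039501 = 0.128601 m

Δh = 13 cm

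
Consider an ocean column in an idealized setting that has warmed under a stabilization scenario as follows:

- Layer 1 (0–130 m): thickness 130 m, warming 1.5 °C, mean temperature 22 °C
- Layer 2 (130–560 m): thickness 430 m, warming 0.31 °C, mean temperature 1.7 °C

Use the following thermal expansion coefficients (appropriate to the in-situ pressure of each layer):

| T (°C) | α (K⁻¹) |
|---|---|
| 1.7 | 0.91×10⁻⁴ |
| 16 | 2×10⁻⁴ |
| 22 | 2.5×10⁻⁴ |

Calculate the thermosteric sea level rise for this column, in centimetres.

Layer 1 at 22 °C → α = 2.5×10⁻⁴ K⁻¹
Layer 2 at 1.7 °C → α = 0.91×10⁻⁴ K⁻¹
Layer 1: 130 × 1.5 × 2.5×10⁻⁴ = 0.04875 m
0.91×10⁻⁴ × 430 × 0.31 = 0.0121303 m
Δh = 0.04875 + 0.0121303 = 0.0608803 m ≈ 6.09 cm

6.09 cm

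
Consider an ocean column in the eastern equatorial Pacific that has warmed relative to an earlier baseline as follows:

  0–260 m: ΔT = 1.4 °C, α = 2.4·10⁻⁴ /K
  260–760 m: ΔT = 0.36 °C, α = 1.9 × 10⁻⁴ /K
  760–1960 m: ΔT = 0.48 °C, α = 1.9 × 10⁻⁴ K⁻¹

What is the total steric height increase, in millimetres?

about 231 mm

Layer 1: 260 × 2.4×10⁻⁴ × 1.4 = 0.08736 m
Layer 2: 500 × 0.36 × 1.9×10⁻⁴ = 0.03420 m
Layer 3: 0.48 × 1200 × 1.9×10⁻⁴ = 0.10944 m
Δh = 0.08736 + 0.03420 + 0.10944 = 0.23100 m ≈ 231 mm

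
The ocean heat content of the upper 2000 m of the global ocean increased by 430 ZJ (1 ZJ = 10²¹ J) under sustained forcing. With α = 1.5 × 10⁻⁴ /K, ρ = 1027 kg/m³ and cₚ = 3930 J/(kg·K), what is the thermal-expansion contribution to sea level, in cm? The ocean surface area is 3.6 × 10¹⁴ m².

Δh ≈ 4.4 cm

Per unit area: Q = 430×10²¹ / (3.6×10¹⁴) ≈ 1.194×10⁹ J/m²
Δh = αQ/(ρcₚ) = 1.5×10⁻⁴ × 1.194×10⁹ / (1027 × 3930) ≈ 0.044374 m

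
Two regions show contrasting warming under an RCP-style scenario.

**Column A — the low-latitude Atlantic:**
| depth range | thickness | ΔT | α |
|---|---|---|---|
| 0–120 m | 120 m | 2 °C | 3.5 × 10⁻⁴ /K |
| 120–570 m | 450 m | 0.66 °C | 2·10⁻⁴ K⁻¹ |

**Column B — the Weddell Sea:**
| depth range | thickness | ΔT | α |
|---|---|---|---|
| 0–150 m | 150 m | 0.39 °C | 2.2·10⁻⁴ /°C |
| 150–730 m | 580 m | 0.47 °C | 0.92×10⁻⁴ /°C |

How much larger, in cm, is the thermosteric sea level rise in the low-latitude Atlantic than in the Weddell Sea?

10.5 cm

A 120 × 2 × 3.5×10⁻⁴ = 0.08400 m
A Layer 2: 2×10⁻⁴ × 450 × 0.66 = 0.05940 m
A total: 0.14340 m
B 0.39 × 2.2×10⁻⁴ × 150 = 0.01287 m
B Layer 2: 0.47 × 580 × 0.92×10⁻⁴ = 0.0250792 m
B total: 0.0379492 m
Difference: 0.14340 − 0.0379492 = 0.1054508 m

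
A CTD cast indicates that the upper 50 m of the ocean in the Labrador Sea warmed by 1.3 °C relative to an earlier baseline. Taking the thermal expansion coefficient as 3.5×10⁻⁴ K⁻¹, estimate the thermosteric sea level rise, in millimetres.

Δh = 22.8 mm

Δh = αΔT·H = 3.5×10⁻⁴ × 1.3 × 50 = 0.02275 m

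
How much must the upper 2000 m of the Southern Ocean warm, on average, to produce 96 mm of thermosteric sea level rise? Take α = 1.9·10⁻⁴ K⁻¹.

ΔT ≈ 0.25 K

ΔT = Δh/(αH) = 0.096 / (1.9×10⁻⁴ × 2000) ≈ 0.2526 K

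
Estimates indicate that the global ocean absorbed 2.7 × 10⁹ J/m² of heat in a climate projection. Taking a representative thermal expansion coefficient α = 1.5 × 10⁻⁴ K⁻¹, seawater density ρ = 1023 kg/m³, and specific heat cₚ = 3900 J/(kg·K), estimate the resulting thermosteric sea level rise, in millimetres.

Δh = αQ/(ρcₚ) = 1.5×10⁻⁴ × 2.7×10⁹ / (1023 × 3900) ≈ 0.10151 m

about 102 mm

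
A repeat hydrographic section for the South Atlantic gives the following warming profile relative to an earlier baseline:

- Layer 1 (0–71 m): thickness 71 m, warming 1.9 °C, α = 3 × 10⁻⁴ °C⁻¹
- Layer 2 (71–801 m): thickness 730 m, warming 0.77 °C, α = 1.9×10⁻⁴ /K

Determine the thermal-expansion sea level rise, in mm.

Δh ≈ 147 mm

0–71 m: 3×10⁻⁴ × 71 × 1.9 = 0.04047 m
71–801 m: 0.77 × 730 × 1.9×10⁻⁴ = 0.106799 m
Δh = 0.04047 + 0.106799 = 0.147269 m ≈ 147 mm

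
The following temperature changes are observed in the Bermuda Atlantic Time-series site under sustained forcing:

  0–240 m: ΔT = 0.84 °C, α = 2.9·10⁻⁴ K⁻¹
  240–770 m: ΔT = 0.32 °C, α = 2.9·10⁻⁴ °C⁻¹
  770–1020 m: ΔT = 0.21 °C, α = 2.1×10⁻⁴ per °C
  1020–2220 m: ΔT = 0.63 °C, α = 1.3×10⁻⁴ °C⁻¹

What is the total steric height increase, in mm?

Layer 1: 240 × 2.9×10⁻⁴ × 0.84 = 0.058464 m
240–770 m: 2.9×10⁻⁴ × 530 × 0.32 = 0.049184 m
Layer 3: 0.21 × 2.1×10⁻⁴ × 250 = 0.011025 m
1020–2220 m: 1200 × 1.3×10⁻⁴ × 0.63 = 0.09828 m
Δh = 0.058464 + 0.049184 + 0.011025 + 0.09828 = 0.216953 m ≈ 220 mm

220 mm of thermosteric rise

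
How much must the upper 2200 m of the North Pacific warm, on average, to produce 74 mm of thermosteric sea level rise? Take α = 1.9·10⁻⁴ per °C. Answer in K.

about 0.177 K

ΔT = Δh/(αH) = 0.074 / (1.9×10⁻⁴ × 2200) ≈ 0.1770 K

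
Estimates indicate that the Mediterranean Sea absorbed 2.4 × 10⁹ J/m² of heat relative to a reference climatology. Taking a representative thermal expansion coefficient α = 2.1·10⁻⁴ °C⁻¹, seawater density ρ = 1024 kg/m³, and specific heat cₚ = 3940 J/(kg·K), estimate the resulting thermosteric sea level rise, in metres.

Δh = αQ/(ρcₚ) = 2.1×10⁻⁴ × 2.4×10⁹ / (1024 × 3940) ≈ 0.12492 m

Δh = 0.125 m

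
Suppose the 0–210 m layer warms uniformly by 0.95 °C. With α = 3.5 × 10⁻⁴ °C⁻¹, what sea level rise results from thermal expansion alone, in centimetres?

Δh = αΔT·H = 3.5×10⁻⁴ × 0.95 × 210 = 0.069825 m

6.98 cm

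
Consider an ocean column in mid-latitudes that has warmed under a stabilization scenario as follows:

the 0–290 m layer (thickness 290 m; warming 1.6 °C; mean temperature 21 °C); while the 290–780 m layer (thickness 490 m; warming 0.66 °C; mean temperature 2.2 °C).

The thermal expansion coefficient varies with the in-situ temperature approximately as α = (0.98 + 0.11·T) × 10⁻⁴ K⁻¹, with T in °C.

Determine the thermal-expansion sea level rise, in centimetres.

19 cm

Layer 1: α = (0.98 + 0.11×21)×10⁻⁴ = 3.29×10⁻⁴ K⁻¹
Layer 2: α = (0.98 + 0.11×2.2)×10⁻⁴ = 1.222×10⁻⁴ K⁻¹
3.29×10⁻⁴ × 290 × 1.6 = 0.152656 m
0.66 × 1.222×10⁻⁴ × 490 = 0.03951948 m
Δh = 0.152656 + 0.03951948 = 0.19217548 m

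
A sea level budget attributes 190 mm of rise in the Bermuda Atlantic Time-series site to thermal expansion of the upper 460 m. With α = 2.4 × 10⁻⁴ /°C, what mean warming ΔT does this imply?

about 1.7 °C

ΔT = Δh/(αH) = 0.19 / (2.4×10⁻⁴ × 460) ≈ 1.721 °C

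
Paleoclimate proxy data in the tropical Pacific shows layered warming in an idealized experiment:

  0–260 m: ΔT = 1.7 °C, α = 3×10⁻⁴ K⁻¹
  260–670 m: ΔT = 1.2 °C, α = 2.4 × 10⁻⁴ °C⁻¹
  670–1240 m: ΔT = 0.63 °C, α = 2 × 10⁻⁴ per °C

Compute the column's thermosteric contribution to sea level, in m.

0.32 m

Layer 1: 3×10⁻⁴ × 1.7 × 260 = 0.13260 m
260–670 m: 1.2 × 410 × 2.4×10⁻⁴ = 0.11808 m
Layer 3: 0.63 × 2×10⁻⁴ × 570 = 0.07182 m
Δh = 0.13260 + 0.11808 + 0.07182 = 0.32250 m ≈ 0.32 m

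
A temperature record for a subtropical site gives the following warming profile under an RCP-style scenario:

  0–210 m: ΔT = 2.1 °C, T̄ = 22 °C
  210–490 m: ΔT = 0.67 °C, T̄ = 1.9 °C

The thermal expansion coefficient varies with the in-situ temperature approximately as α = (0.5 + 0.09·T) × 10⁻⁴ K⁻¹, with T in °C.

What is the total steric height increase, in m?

Layer 1: α = (0.5 + 0.09×22)×10⁻⁴ = 2.48×10⁻⁴ K⁻¹
Layer 2: α = (0.5 + 0.09×1.9)×10⁻⁴ = 0.671×10⁻⁴ K⁻¹
0–210 m: 210 × 2.1 × 2.48×10⁻⁴ = 0.109368 m
Layer 2: 0.67 × 0.671×10⁻⁴ × 280 = 0.01258796 m
Δh = 0.109368 + 0.01258796 = 0.12195596 m ≈ 0.122 m

Δh = 0.122 m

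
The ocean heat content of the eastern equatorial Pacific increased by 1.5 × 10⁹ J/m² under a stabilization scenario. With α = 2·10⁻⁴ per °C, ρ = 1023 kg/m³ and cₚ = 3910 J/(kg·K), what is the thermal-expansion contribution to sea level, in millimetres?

Δh = αQ/(ρcₚ) = 2×10⁻⁴ × 1.5×10⁹ / (1023 × 3910) ≈ 0.075001 m

75 mm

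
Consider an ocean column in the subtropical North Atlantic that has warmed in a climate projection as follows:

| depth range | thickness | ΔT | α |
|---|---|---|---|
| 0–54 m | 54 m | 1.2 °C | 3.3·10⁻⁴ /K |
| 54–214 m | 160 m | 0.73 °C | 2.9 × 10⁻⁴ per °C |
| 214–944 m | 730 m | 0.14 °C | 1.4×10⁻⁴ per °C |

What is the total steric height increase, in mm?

0–54 m: 3.3×10⁻⁴ × 54 × 1.2 = 0.021384 m
0.73 × 160 × 2.9×10⁻⁴ = 0.033872 m
730 × 0.14 × 1.4×10⁻⁴ = 0.014308 m
Δh = 0.021384 + 0.033872 + 0.014308 = 0.069564 m

Δh = 69.6 mm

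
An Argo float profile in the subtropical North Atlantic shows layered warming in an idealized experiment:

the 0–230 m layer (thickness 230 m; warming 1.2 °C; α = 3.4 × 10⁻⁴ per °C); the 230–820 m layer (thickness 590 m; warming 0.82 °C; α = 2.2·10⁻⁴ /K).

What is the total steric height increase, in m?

0.20 m of thermosteric rise

0–230 m: 3.4×10⁻⁴ × 1.2 × 230 = 0.09384 m
Layer 2: 590 × 2.2×10⁻⁴ × 0.82 = 0.106436 m
Δh = 0.09384 + 0.106436 = 0.200276 m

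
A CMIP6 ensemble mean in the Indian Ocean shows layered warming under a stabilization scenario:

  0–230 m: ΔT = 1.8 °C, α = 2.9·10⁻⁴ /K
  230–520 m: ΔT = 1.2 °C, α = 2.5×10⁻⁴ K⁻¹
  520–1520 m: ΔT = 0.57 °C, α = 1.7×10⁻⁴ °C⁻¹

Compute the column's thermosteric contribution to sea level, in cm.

Layer 1: 2.9×10⁻⁴ × 1.8 × 230 = 0.12006 m
2.5×10⁻⁴ × 290 × 1.2 = 0.08700 m
Layer 3: 1.7×10⁻⁴ × 1000 × 0.57 = 0.09690 m
Δh = 0.12006 + 0.08700 + 0.09690 = 0.30396 m ≈ 30.4 cm

Δh = 30.4 cm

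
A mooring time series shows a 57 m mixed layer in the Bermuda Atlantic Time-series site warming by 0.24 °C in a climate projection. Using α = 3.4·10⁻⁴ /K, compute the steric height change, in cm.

Δh = αΔT·H = 3.4×10⁻⁴ × 0.24 × 57 = 0.0046512 m

Δh ≈ 0.465 cm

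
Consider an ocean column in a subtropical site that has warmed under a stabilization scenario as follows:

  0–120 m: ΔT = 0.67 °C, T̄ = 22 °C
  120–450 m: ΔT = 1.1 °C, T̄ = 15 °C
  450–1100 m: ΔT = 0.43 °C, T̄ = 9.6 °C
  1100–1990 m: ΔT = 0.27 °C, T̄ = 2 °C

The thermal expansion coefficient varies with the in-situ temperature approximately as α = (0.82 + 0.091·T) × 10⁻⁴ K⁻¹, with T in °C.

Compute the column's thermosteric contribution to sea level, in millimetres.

Δh ≈ 173 mm

Layer 1: α = (0.82 + 0.091×22)×10⁻⁴ = 2.822×10⁻⁴ K⁻¹
Layer 2: α = (0.82 + 0.091×15)×10⁻⁴ = 2.185×10⁻⁴ K⁻¹
Layer 3: α = (0.82 + 0.091×9.6)×10⁻⁴ = 1.6936×10⁻⁴ K⁻¹
Layer 4: α = (0.82 + 0.091×2)×10⁻⁴ = 1.002×10⁻⁴ K⁻¹
120 × 2.822×10⁻⁴ × 0.67 = 0.02268888 m
330 × 2.185×10⁻⁴ × 1.1 = 0.0793155 m
Layer 3: 1.6936×10⁻⁴ × 0.43 × 650 = 0.04733612 m
1100–1990 m: 890 × 0.27 × 1.002×10⁻⁴ = 0.02407806 m
Δh = 0.02268888 + 0.0793155 + 0.04733612 + 0.02407806 = 0.17341856 m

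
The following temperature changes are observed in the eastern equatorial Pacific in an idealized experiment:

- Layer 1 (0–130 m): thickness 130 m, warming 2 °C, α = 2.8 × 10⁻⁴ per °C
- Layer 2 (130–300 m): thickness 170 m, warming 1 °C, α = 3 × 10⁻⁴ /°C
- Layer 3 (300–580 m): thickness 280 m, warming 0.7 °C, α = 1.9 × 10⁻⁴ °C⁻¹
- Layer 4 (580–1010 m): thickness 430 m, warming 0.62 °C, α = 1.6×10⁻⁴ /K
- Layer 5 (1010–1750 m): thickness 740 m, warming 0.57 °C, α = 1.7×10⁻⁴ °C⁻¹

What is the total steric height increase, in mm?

Layer 1: 2 × 130 × 2.8×10⁻⁴ = 0.07280 m
130–300 m: 3×10⁻⁴ × 170 × 1 = 0.05100 m
1.9×10⁻⁴ × 280 × 0.7 = 0.03724 m
580–1010 m: 0.62 × 430 × 1.6×10⁻⁴ = 0.042656 m
740 × 0.57 × 1.7×10⁻⁴ = 0.071706 m
Δh = 0.07280 + 0.05100 + 0.03724 + 0.042656 + 0.071706 = 0.275402 m

275 mm of thermosteric rise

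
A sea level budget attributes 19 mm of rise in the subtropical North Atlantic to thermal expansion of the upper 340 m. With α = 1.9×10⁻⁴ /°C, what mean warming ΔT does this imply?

ΔT = Δh/(αH) = 0.019 / (1.9×10⁻⁴ × 340) ≈ 0.2941 K

about 0.29 K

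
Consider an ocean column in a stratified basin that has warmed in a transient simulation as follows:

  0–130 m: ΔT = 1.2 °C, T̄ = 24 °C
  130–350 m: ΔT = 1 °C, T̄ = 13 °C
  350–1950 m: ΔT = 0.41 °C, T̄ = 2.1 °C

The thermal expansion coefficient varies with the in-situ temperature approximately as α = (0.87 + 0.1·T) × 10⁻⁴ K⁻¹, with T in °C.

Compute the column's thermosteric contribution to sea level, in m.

Layer 1: α = (0.87 + 0.1×24)×10⁻⁴ = 3.27×10⁻⁴ K⁻¹
Layer 2: α = (0.87 + 0.1×13)×10⁻⁴ = 2.17×10⁻⁴ K⁻¹
Layer 3: α = (0.87 + 0.1×2.1)×10⁻⁴ = 1.08×10⁻⁴ K⁻¹
0–130 m: 130 × 3.27×10⁻⁴ × 1.2 = 0.051012 m
Layer 2: 2.17×10⁻⁴ × 1 × 220 = 0.04774 m
350–1950 m: 1.08×10⁻⁴ × 0.41 × 1600 = 0.070848 m
Δh = 0.051012 + 0.04774 + 0.070848 = 0.16960 m ≈ 0.170 m

about 0.170 m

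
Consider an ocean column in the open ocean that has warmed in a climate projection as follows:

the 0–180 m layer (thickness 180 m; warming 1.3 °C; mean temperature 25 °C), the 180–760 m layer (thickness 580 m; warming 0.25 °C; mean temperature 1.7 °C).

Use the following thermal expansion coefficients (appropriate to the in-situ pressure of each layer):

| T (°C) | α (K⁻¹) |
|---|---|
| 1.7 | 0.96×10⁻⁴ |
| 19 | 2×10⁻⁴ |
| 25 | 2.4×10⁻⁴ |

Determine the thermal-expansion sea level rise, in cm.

Layer 1 at 25 °C → α = 2.4×10⁻⁴ K⁻¹
Layer 2 at 1.7 °C → α = 0.96×10⁻⁴ K⁻¹
2.4×10⁻⁴ × 180 × 1.3 = 0.05616 m
180–760 m: 0.96×10⁻⁴ × 580 × 0.25 = 0.01392 m
Δh = 0.05616 + 0.01392 = 0.07008 m

7.0 cm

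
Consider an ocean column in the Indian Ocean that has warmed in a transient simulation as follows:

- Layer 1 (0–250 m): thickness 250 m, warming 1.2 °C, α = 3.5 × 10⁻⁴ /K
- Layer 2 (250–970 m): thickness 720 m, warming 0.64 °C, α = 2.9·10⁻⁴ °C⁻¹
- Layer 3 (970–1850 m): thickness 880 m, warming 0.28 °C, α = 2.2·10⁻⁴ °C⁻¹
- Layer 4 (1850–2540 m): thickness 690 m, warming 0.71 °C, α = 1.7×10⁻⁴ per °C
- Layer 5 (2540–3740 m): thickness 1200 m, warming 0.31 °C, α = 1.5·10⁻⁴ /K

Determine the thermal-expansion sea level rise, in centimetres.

43 cm

3.5×10⁻⁴ × 1.2 × 250 = 0.10500 m
720 × 2.9×10⁻⁴ × 0.64 = 0.133632 m
Layer 3: 2.2×10⁻⁴ × 0.28 × 880 = 0.054208 m
1850–2540 m: 690 × 1.7×10⁻⁴ × 0.71 = 0.083283 m
2540–3740 m: 1.5×10⁻⁴ × 1200 × 0.31 = 0.05580 m
Δh = 0.10500 + 0.133632 + 0.054208 + 0.083283 + 0.05580 = 0.431923 m ≈ 43 cm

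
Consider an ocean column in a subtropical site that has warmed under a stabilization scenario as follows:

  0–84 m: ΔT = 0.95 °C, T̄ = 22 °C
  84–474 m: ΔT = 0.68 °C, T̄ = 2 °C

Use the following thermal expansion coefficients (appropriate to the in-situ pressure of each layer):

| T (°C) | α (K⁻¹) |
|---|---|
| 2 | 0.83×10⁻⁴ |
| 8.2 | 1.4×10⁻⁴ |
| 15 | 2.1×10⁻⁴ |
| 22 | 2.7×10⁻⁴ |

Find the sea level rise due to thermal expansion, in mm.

Layer 1 at 22 °C → α = 2.7×10⁻⁴ K⁻¹
Layer 2 at 2 °C → α = 0.83×10⁻⁴ K⁻¹
2.7×10⁻⁴ × 84 × 0.95 = 0.021546 m
0.83×10⁻⁴ × 390 × 0.68 = 0.0220116 m
Δh = 0.021546 + 0.0220116 = 0.0435576 m ≈ 44 mm

Δh ≈ 44 mm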